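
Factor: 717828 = 2^2*3^1*41^1 * 1459^1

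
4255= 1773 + 2482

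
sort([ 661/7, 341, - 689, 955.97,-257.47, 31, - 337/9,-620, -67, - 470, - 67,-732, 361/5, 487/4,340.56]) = [  -  732,-689,-620, - 470, - 257.47, -67, - 67 ,-337/9 , 31,361/5, 661/7, 487/4 , 340.56,341,955.97] 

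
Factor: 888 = 2^3 * 3^1* 37^1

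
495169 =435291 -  - 59878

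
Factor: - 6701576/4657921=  - 2^3*7^1*119671^1*4657921^(-1)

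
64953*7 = 454671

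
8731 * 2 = 17462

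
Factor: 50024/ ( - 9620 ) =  - 2^1*5^( - 1 )*13^1 = - 26/5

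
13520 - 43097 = - 29577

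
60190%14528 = 2078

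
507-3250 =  -2743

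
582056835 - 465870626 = 116186209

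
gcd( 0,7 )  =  7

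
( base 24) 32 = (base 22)38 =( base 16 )4A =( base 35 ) 24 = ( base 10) 74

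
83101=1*83101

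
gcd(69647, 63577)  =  1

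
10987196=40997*268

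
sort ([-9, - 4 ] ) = [ - 9, - 4 ] 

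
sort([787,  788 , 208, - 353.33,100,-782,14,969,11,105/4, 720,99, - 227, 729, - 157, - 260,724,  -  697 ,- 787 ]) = [ - 787, - 782, -697,-353.33, - 260, - 227, - 157, 11,14,105/4, 99, 100,208,720,724,729,787, 788,969]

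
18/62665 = 18/62665 = 0.00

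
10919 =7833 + 3086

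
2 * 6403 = 12806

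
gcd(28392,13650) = 546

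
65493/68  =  65493/68= 963.13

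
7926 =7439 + 487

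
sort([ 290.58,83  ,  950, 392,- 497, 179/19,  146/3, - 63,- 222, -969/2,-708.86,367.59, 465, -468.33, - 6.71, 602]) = [ - 708.86, - 497,-969/2, - 468.33, -222, - 63, - 6.71, 179/19 , 146/3,  83, 290.58,367.59, 392, 465, 602,  950 ] 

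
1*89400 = 89400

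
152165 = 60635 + 91530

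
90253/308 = 293 + 9/308 = 293.03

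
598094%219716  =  158662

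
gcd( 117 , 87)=3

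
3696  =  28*132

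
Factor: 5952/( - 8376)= - 2^3 * 31^1 * 349^(-1) = -  248/349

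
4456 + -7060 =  - 2604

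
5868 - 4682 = 1186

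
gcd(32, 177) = 1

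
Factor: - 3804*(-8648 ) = 2^5*3^1*23^1*47^1 * 317^1 = 32896992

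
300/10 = 30 = 30.00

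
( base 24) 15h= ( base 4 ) 23021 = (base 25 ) 13D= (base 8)1311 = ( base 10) 713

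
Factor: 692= 2^2*173^1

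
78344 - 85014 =  -  6670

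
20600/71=20600/71 = 290.14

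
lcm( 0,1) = 0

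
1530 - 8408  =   -6878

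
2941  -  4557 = -1616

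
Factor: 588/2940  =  1/5 = 5^( - 1 ) 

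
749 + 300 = 1049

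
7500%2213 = 861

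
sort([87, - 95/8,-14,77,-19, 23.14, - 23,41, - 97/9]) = [ - 23,-19, - 14, - 95/8, -97/9, 23.14,41,77,87]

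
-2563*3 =-7689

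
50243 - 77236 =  - 26993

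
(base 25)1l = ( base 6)114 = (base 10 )46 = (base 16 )2e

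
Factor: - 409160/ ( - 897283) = 2^3*5^1*53^1* 193^1*233^( - 1) * 3851^(-1 )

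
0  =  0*6987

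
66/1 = 66 = 66.00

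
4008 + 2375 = 6383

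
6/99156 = 1/16526  =  0.00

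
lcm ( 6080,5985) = 383040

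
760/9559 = 760/9559  =  0.08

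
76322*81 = 6182082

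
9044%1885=1504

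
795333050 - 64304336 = 731028714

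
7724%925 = 324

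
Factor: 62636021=7^1 *1297^1 * 6899^1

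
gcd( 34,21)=1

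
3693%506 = 151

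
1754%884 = 870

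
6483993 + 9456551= 15940544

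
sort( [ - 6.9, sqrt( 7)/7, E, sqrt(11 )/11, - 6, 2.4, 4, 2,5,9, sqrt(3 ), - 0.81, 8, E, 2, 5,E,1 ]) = [  -  6.9 , - 6,  -  0.81,sqrt( 11 ) /11, sqrt(7)/7,  1, sqrt( 3), 2,2, 2.4,E, E,E,  4, 5, 5, 8,9]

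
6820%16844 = 6820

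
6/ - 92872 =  - 1 + 46433/46436 = -0.00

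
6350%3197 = 3153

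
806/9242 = 403/4621 = 0.09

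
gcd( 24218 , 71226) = 2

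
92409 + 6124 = 98533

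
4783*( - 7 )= - 33481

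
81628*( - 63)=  - 5142564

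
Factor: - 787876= -2^2*61^1*3229^1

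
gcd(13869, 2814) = 201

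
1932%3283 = 1932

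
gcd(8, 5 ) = 1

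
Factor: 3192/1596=2  =  2^1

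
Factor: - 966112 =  - 2^5*7^1*19^1*227^1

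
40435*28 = 1132180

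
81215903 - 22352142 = 58863761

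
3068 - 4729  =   - 1661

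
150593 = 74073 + 76520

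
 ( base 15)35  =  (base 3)1212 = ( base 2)110010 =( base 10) 50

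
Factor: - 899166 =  - 2^1 * 3^1*149861^1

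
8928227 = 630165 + 8298062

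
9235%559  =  291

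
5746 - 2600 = 3146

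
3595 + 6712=10307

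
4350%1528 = 1294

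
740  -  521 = 219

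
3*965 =2895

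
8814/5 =1762 + 4/5 =1762.80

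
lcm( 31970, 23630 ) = 543490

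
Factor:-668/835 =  - 2^2*5^ ( - 1 ) = - 4/5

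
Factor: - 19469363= - 37^1*526199^1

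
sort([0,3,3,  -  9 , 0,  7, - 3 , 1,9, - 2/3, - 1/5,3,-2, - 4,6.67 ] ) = [ - 9,  -  4, - 3, - 2, - 2/3, - 1/5,0, 0,1, 3 , 3,3, 6.67, 7,  9]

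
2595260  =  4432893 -1837633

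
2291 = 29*79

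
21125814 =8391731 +12734083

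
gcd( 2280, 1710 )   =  570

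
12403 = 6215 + 6188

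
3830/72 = 53 + 7/36  =  53.19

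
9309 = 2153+7156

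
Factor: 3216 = 2^4 * 3^1* 67^1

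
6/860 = 3/430  =  0.01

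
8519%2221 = 1856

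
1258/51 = 24 + 2/3= 24.67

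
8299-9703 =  - 1404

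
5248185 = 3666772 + 1581413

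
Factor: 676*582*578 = 2^4*3^1*13^2*17^2*97^1 = 227403696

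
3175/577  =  5 + 290/577 = 5.50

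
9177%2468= 1773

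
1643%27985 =1643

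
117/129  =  39/43 = 0.91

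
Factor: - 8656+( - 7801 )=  - 16457  =  - 7^1*2351^1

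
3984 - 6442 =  - 2458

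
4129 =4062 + 67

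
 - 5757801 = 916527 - 6674328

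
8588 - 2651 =5937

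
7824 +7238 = 15062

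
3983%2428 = 1555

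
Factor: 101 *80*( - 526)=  - 2^5 * 5^1 * 101^1  *  263^1=-4250080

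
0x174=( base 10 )372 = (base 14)1C8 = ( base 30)cc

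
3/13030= 3/13030=0.00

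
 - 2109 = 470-2579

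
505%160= 25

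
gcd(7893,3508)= 877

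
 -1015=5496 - 6511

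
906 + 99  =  1005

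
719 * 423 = 304137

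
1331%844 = 487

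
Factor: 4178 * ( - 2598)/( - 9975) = 2^2*5^ ( - 2)*7^ ( - 1)*19^( - 1 )*433^1 * 2089^1 = 3618148/3325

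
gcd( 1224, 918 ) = 306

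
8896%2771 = 583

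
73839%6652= 667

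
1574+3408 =4982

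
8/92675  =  8/92675 = 0.00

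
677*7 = 4739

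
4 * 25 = 100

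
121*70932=8582772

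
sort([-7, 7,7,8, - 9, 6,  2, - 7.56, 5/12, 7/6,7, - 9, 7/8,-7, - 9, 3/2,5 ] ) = [-9, - 9, - 9,-7.56,-7,-7,5/12, 7/8,7/6,3/2, 2, 5,6,7, 7 , 7, 8] 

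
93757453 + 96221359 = 189978812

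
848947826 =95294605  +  753653221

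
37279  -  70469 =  - 33190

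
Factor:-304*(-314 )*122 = 11645632 = 2^6*19^1*61^1*157^1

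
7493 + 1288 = 8781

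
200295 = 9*22255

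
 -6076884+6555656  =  478772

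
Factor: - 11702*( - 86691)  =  1014458082 = 2^1 * 3^1*11^1*37^1*71^1 *5851^1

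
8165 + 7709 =15874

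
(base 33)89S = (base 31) 9CG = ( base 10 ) 9037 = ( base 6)105501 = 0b10001101001101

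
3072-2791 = 281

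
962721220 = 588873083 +373848137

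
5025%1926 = 1173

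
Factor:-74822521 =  - 223^1*335527^1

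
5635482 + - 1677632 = 3957850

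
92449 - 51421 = 41028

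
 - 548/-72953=548/72953  =  0.01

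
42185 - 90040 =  - 47855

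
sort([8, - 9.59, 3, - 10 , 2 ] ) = [-10, - 9.59, 2,3,8]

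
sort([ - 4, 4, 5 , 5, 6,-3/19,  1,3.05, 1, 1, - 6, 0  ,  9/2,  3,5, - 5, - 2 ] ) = [ - 6, - 5, - 4,-2,  -  3/19,0, 1 , 1,1,3,3.05,4 , 9/2, 5, 5,5, 6]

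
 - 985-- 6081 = 5096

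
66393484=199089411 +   -  132695927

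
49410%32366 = 17044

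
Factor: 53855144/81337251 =2^3*3^( - 1)*7^1*23^1*1429^(  -  1)*18973^(-1)*41813^1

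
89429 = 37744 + 51685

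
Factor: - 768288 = -2^5*3^1*53^1*151^1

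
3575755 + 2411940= 5987695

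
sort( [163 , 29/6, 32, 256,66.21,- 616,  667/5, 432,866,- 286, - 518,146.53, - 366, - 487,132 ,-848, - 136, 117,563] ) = [ - 848,-616 , - 518, -487, -366, - 286, - 136, 29/6, 32, 66.21,117,132, 667/5,146.53,163, 256,432, 563,866 ]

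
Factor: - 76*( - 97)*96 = 2^7 * 3^1*19^1*97^1  =  707712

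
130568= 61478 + 69090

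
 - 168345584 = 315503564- 483849148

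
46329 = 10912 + 35417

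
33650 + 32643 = 66293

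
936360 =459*2040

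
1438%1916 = 1438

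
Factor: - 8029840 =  - 2^4*5^1*7^1*13^1 * 1103^1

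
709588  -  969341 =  - 259753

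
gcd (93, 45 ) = 3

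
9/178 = 9/178 = 0.05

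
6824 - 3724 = 3100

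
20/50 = 2/5 = 0.40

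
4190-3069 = 1121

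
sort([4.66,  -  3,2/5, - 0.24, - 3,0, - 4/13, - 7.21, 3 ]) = [ - 7.21, - 3, - 3,  -  4/13, - 0.24,0,2/5, 3,4.66 ]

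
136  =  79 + 57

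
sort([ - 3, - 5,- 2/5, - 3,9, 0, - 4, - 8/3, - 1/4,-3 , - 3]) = [ - 5, - 4 , - 3, - 3 , - 3 , - 3, - 8/3, - 2/5, - 1/4,0 , 9 ]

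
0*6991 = 0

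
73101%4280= 341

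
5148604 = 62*83042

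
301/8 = 301/8 = 37.62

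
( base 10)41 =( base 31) 1a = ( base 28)1D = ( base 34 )17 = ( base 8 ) 51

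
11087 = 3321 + 7766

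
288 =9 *32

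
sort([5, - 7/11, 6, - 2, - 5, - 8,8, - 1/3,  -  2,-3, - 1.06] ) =[ -8, - 5, - 3, - 2, - 2, - 1.06,-7/11, - 1/3,  5, 6 , 8 ]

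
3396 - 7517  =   - 4121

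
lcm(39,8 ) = 312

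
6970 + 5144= 12114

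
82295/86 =956 + 79/86 =956.92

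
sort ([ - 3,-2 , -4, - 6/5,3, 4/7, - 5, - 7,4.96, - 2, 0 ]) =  [ - 7, - 5,  -  4,  -  3,  -  2, - 2, - 6/5,0,4/7,3,4.96]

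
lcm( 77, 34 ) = 2618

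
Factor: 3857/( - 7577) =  - 7^1*19^1* 29^1*7577^( - 1 )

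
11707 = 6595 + 5112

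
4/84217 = 4/84217 = 0.00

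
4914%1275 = 1089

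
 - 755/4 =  - 755/4=- 188.75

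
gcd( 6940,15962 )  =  694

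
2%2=0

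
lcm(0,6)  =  0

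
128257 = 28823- - 99434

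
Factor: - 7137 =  - 3^2*13^1 * 61^1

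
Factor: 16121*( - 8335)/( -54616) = 2^( -3 )*5^1*7^3*47^1*1667^1*6827^( - 1) = 134368535/54616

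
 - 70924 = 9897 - 80821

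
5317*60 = 319020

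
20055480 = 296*67755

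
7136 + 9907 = 17043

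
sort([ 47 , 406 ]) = [ 47, 406]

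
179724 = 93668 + 86056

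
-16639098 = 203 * (-81966 ) 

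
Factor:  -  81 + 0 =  - 3^4 = - 81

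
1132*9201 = 10415532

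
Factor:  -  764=-2^2*191^1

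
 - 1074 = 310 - 1384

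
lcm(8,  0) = 0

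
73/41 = 1 + 32/41 = 1.78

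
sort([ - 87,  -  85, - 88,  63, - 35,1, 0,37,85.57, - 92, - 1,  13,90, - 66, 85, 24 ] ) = [- 92, - 88, -87, - 85,- 66,  -  35,  -  1,0,1,  13, 24, 37, 63,85,85.57, 90 ]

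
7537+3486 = 11023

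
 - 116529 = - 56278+-60251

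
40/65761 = 40/65761= 0.00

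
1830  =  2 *915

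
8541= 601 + 7940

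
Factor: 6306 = 2^1* 3^1*1051^1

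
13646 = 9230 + 4416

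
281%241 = 40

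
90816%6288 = 2784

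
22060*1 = 22060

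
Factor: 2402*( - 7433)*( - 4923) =2^1*3^2*547^1*1201^1*7433^1 = 87895566918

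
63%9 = 0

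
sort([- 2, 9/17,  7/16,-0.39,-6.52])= [ - 6.52, - 2, - 0.39,7/16, 9/17]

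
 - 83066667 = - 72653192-10413475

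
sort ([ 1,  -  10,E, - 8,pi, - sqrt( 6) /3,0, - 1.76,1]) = [ - 10, - 8, - 1.76,-sqrt( 6) /3,0, 1, 1, E,pi] 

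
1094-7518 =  - 6424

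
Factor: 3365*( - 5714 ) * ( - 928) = 17843222080 = 2^6 *5^1*29^1*673^1*2857^1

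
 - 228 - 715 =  - 943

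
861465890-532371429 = 329094461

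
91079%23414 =20837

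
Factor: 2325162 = 2^1*3^1*7^1*23^1 *29^1*83^1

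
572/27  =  572/27=21.19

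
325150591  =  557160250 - 232009659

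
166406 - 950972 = -784566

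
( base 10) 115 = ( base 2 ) 1110011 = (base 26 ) 4B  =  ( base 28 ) 43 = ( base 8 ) 163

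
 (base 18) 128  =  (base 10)368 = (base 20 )I8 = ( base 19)107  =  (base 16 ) 170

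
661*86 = 56846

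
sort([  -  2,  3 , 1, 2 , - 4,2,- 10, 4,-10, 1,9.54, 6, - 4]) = [ -10,  -  10, - 4, - 4, - 2, 1, 1,2, 2,3,4, 6, 9.54] 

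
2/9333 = 2/9333 = 0.00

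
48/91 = 48/91 = 0.53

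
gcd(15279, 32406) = 33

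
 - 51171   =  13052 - 64223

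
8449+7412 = 15861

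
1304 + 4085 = 5389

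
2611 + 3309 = 5920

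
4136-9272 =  - 5136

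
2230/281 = 7 + 263/281 = 7.94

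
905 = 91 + 814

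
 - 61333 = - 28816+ - 32517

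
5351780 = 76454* 70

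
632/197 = 632/197 = 3.21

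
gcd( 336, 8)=8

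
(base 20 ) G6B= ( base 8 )14603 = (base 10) 6531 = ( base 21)EH0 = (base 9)8856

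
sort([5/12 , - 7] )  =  [ - 7,5/12 ]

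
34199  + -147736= - 113537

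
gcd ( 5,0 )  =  5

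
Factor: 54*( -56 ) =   -  3024 = - 2^4*3^3*7^1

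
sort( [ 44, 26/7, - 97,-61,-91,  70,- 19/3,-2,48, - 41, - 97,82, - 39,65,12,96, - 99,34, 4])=[-99, - 97,-97, - 91, - 61, - 41 ,- 39, - 19/3,-2,26/7,4,12, 34,  44,  48,65, 70,82,96]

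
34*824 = 28016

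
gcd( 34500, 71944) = 92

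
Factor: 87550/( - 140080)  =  - 5/8 = - 2^ (- 3)*5^1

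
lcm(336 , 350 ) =8400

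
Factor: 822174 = 2^1 *3^1*137029^1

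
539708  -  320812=218896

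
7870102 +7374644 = 15244746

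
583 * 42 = 24486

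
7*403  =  2821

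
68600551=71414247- 2813696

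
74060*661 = 48953660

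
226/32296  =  113/16148 = 0.01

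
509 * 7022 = 3574198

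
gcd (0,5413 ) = 5413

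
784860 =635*1236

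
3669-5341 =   -  1672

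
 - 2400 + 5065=2665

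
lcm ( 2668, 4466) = 205436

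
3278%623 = 163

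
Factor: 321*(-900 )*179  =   -2^2*3^3*5^2 * 107^1*179^1 = -51713100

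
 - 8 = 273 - 281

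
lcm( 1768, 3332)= 86632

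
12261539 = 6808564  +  5452975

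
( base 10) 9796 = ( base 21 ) 114A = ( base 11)73A6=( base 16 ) 2644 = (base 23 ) ibl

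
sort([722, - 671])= [ - 671, 722]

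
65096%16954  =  14234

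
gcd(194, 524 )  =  2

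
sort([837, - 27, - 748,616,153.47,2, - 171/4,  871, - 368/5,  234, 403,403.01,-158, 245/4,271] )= [ - 748, - 158, - 368/5, - 171/4, - 27,2,245/4,153.47,234, 271, 403 , 403.01,616,837,  871]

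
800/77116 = 200/19279 =0.01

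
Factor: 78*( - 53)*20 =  - 82680 = - 2^3*3^1*5^1*13^1*53^1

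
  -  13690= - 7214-6476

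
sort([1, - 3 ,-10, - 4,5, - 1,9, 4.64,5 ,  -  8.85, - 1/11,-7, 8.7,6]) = [-10,-8.85, - 7,-4, - 3, - 1,-1/11, 1,4.64,5,5, 6, 8.7,  9] 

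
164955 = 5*32991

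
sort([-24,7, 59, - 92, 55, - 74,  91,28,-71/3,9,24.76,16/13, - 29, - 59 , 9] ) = [  -  92,-74, - 59, - 29 , - 24, - 71/3, 16/13, 7,9,  9,24.76,28,55, 59 , 91 ] 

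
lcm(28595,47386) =1658510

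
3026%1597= 1429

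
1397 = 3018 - 1621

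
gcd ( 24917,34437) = 1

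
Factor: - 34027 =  - 7^1*4861^1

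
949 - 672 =277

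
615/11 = 615/11 = 55.91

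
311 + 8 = 319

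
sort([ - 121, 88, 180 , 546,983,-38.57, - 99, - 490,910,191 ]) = [ - 490, - 121, - 99, - 38.57,88, 180,  191,546,910,983 ]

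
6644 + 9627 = 16271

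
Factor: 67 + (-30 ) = 37^1 = 37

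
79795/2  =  39897 + 1/2= 39897.50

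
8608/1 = 8608= 8608.00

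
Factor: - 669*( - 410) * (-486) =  - 133304940 = - 2^2*3^6*5^1*41^1*223^1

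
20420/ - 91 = - 225 + 55/91 = - 224.40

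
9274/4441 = 9274/4441  =  2.09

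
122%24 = 2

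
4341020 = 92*47185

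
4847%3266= 1581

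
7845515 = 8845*887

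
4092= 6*682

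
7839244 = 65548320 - 57709076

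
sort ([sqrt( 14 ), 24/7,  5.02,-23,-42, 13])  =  [ - 42,-23, 24/7,sqrt(14), 5.02, 13] 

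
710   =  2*355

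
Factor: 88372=2^2*22093^1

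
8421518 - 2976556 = 5444962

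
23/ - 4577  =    -  1/199 = -0.01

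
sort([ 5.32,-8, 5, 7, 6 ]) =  [ - 8 , 5, 5.32, 6,7] 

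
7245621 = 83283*87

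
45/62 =45/62  =  0.73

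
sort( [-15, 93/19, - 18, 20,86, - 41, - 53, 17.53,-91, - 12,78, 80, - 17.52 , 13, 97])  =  [- 91, - 53, - 41,  -  18,-17.52, - 15, - 12, 93/19, 13, 17.53, 20, 78, 80, 86 , 97 ]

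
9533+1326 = 10859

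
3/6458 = 3/6458  =  0.00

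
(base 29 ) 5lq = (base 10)4840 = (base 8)11350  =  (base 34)46c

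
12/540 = 1/45  =  0.02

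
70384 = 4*17596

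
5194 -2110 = 3084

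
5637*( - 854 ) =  - 4813998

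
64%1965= 64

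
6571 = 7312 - 741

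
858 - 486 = 372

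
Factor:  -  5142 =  - 2^1*3^1*857^1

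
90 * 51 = 4590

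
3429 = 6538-3109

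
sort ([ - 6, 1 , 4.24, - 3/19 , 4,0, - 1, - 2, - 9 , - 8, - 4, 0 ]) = [ - 9, - 8, - 6, - 4, - 2 , - 1, - 3/19,0,0,1,4, 4.24] 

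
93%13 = 2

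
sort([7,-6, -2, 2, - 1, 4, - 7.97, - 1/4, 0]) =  [ - 7.97, - 6, - 2, - 1, - 1/4, 0, 2,4, 7]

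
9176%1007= 113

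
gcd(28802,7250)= 2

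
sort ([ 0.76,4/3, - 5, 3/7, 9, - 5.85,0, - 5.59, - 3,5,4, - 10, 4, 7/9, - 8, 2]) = [ - 10, - 8, - 5.85, - 5.59, - 5, - 3, 0, 3/7 , 0.76,7/9 , 4/3, 2, 4,  4, 5, 9] 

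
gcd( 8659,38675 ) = 7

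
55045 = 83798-28753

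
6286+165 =6451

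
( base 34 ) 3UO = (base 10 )4512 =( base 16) 11a0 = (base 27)653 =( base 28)5L4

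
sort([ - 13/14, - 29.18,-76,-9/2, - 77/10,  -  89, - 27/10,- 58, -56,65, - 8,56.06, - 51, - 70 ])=[ - 89, - 76, - 70,  -  58,-56,-51, - 29.18, - 8,-77/10, - 9/2, - 27/10, -13/14, 56.06 , 65]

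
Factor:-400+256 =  - 144 = -2^4*3^2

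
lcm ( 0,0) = 0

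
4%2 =0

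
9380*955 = 8957900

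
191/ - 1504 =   -  1 + 1313/1504 = - 0.13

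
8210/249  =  32+242/249  =  32.97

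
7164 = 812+6352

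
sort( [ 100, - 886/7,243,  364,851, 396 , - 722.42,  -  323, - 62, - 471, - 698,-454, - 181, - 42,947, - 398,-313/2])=[  -  722.42, - 698, - 471, - 454, - 398, - 323, - 181, - 313/2, - 886/7, - 62, -42,100,243, 364,396, 851,947] 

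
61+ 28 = 89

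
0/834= 0 = 0.00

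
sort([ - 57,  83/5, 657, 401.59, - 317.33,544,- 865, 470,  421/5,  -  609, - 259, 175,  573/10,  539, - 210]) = [ - 865, - 609, - 317.33, - 259, - 210, - 57,  83/5,  573/10, 421/5, 175, 401.59, 470,539, 544, 657]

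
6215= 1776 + 4439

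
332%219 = 113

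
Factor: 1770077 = 1770077^1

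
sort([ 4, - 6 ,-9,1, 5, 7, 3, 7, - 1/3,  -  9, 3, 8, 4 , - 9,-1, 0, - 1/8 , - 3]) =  [ - 9, - 9, - 9,  -  6, - 3, -1, - 1/3, - 1/8,0,1, 3, 3,4, 4, 5,7, 7,8]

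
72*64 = 4608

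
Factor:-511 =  - 7^1*73^1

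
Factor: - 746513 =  - 137^1*5449^1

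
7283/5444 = 7283/5444 =1.34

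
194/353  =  194/353 = 0.55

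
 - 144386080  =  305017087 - 449403167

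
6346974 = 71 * 89394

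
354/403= 354/403   =  0.88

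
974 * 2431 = 2367794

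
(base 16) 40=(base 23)2i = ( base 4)1000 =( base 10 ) 64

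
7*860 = 6020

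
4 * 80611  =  322444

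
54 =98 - 44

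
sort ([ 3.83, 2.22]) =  [ 2.22 , 3.83]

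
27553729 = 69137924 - 41584195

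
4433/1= 4433 = 4433.00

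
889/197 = 4  +  101/197 = 4.51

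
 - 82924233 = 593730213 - 676654446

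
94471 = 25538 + 68933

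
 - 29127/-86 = 29127/86 = 338.69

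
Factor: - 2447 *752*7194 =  - 2^5*3^1*11^1*47^1 * 109^1*2447^1= -  13237995936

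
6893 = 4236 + 2657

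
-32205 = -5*6441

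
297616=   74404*4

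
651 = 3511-2860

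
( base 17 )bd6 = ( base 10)3406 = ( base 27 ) 4I4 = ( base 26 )510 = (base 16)d4e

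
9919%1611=253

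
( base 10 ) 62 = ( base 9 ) 68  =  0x3e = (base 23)2g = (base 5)222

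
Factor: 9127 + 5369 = 14496 = 2^5*3^1*151^1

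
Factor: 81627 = 3^1*7^1*13^2*23^1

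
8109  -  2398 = 5711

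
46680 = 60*778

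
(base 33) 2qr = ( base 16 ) bf7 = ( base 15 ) d93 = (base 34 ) 2m3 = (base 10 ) 3063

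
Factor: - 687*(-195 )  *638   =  85469670 =2^1*3^2*5^1*11^1*13^1*29^1*229^1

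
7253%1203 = 35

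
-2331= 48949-51280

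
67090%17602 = 14284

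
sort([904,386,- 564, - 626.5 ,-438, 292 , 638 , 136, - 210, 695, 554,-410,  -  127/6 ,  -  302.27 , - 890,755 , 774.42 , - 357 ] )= [ - 890,- 626.5, - 564, - 438,  -  410,- 357, - 302.27, - 210 ,-127/6, 136 , 292,386 , 554 , 638,695,755 , 774.42 , 904] 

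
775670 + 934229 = 1709899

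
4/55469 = 4/55469=   0.00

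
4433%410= 333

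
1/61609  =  1/61609 = 0.00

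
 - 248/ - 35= 7+3/35 = 7.09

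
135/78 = 1  +  19/26 = 1.73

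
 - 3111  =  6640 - 9751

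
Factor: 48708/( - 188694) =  - 246/953 = - 2^1*3^1*41^1*953^( - 1 )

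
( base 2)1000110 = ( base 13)55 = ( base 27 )2g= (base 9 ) 77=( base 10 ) 70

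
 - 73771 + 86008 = 12237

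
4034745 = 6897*585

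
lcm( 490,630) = 4410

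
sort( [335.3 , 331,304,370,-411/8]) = [ - 411/8,304, 331,335.3 , 370]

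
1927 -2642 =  - 715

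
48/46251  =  16/15417 = 0.00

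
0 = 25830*0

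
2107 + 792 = 2899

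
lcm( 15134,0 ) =0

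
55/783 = 55/783 = 0.07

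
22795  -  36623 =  - 13828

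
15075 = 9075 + 6000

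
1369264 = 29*47216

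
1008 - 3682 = -2674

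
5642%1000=642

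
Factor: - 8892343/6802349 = -17^1*101^1*5179^1*6802349^( - 1 ) 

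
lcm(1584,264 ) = 1584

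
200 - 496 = - 296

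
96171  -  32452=63719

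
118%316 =118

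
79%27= 25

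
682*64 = 43648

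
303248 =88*3446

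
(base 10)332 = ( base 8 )514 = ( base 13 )1C7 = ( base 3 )110022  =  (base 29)BD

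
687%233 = 221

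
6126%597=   156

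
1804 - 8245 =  - 6441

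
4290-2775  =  1515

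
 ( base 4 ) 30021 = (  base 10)777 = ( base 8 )1411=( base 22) 1D7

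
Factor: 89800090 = 2^1*5^1 *71^1*79^1*1601^1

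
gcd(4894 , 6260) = 2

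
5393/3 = 1797  +  2/3= 1797.67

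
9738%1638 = 1548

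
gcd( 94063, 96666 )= 1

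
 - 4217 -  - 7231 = 3014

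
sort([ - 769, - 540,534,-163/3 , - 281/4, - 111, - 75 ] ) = [ - 769, -540, - 111 , - 75, - 281/4, - 163/3, 534]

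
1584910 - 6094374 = - 4509464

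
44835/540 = 2989/36 = 83.03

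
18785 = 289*65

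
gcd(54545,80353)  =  1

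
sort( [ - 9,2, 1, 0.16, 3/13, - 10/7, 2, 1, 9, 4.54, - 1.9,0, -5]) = [ - 9 , - 5,  -  1.9, - 10/7,0, 0.16, 3/13,1,1,2,2,  4.54, 9 ]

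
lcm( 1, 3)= 3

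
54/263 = 54/263 = 0.21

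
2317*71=164507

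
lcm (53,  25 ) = 1325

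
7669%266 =221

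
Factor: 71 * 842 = 59782= 2^1*71^1*421^1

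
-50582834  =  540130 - 51122964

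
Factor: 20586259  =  29^1  *709871^1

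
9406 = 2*4703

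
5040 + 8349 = 13389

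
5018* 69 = 346242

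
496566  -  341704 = 154862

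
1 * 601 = 601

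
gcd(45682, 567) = 7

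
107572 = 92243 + 15329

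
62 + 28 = 90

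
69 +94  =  163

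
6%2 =0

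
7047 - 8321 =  - 1274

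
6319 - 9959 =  - 3640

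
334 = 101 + 233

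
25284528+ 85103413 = 110387941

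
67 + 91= 158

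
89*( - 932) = - 82948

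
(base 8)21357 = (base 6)105223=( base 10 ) 8943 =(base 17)1dg1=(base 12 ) 5213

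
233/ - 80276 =- 233/80276 = - 0.00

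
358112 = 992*361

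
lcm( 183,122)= 366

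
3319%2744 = 575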